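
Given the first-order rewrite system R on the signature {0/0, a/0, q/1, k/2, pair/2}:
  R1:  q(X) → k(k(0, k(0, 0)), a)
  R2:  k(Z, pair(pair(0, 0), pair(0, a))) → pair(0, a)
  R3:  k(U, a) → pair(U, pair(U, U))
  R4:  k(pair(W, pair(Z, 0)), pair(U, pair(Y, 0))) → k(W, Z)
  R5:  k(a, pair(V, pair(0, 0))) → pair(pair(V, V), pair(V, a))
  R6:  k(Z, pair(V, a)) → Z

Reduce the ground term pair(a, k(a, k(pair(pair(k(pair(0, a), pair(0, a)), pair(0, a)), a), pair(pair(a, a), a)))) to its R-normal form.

pair(a, a)

1. pair(a, k(a, k(pair(pair(k(pair(0, a), pair(0, a)), pair(0, a)), a), pair(pair(a, a), a))))  →  pair(a, k(a, pair(pair(k(pair(0, a), pair(0, a)), pair(0, a)), a)))   [R6 at 2.2]
2. pair(a, k(a, pair(pair(k(pair(0, a), pair(0, a)), pair(0, a)), a)))  →  pair(a, a)   [R6 at 2]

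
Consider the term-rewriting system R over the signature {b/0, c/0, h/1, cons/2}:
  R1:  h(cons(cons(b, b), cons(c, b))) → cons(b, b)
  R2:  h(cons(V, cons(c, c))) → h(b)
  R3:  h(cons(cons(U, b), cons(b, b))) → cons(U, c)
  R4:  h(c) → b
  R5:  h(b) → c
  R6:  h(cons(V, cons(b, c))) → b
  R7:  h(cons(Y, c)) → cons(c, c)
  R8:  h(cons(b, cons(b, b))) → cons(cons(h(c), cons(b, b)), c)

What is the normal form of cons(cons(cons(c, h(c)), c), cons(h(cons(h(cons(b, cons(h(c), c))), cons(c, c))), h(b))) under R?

1. cons(cons(cons(c, h(c)), c), cons(h(cons(h(cons(b, cons(h(c), c))), cons(c, c))), h(b)))  →  cons(cons(cons(c, b), c), cons(h(cons(h(cons(b, cons(h(c), c))), cons(c, c))), h(b)))   [R4 at 1.1.2]
2. cons(cons(cons(c, b), c), cons(h(cons(h(cons(b, cons(h(c), c))), cons(c, c))), h(b)))  →  cons(cons(cons(c, b), c), cons(h(b), h(b)))   [R2 at 2.1]
3. cons(cons(cons(c, b), c), cons(h(b), h(b)))  →  cons(cons(cons(c, b), c), cons(c, h(b)))   [R5 at 2.1]
4. cons(cons(cons(c, b), c), cons(c, h(b)))  →  cons(cons(cons(c, b), c), cons(c, c))   [R5 at 2.2]

cons(cons(cons(c, b), c), cons(c, c))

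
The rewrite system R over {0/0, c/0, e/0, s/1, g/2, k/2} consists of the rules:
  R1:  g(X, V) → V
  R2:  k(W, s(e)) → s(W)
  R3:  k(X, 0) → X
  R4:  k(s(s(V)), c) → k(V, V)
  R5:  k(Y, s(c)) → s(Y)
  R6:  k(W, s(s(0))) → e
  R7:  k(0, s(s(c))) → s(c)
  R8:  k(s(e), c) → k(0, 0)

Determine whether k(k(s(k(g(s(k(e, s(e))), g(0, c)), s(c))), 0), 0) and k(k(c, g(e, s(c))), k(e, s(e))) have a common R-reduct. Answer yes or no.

yes — NF(t₁) = s(s(c)), NF(t₂) = s(s(c))

Reduce t₁ = k(k(s(k(g(s(k(e, s(e))), g(0, c)), s(c))), 0), 0):
1. k(k(s(k(g(s(k(e, s(e))), g(0, c)), s(c))), 0), 0)  →  k(s(k(g(s(k(e, s(e))), g(0, c)), s(c))), 0)   [R3 at ε]
2. k(s(k(g(s(k(e, s(e))), g(0, c)), s(c))), 0)  →  s(k(g(s(k(e, s(e))), g(0, c)), s(c)))   [R3 at ε]
3. s(k(g(s(k(e, s(e))), g(0, c)), s(c)))  →  s(s(g(s(k(e, s(e))), g(0, c))))   [R5 at 1]
4. s(s(g(s(k(e, s(e))), g(0, c))))  →  s(s(g(0, c)))   [R1 at 1.1]
5. s(s(g(0, c)))  →  s(s(c))   [R1 at 1.1]

Reduce t₂ = k(k(c, g(e, s(c))), k(e, s(e))):
1. k(k(c, g(e, s(c))), k(e, s(e)))  →  k(k(c, s(c)), k(e, s(e)))   [R1 at 1.2]
2. k(k(c, s(c)), k(e, s(e)))  →  k(s(c), k(e, s(e)))   [R5 at 1]
3. k(s(c), k(e, s(e)))  →  k(s(c), s(e))   [R2 at 2]
4. k(s(c), s(e))  →  s(s(c))   [R2 at ε]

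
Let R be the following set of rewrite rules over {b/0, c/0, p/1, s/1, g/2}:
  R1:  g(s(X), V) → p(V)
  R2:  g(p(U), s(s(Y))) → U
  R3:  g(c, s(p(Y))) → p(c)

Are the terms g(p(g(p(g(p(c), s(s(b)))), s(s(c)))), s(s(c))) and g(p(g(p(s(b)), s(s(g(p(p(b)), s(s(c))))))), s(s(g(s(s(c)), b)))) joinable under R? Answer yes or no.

Reduce t₁ = g(p(g(p(g(p(c), s(s(b)))), s(s(c)))), s(s(c))):
1. g(p(g(p(g(p(c), s(s(b)))), s(s(c)))), s(s(c)))  →  g(p(g(p(c), s(s(b)))), s(s(c)))   [R2 at ε]
2. g(p(g(p(c), s(s(b)))), s(s(c)))  →  g(p(c), s(s(b)))   [R2 at ε]
3. g(p(c), s(s(b)))  →  c   [R2 at ε]

Reduce t₂ = g(p(g(p(s(b)), s(s(g(p(p(b)), s(s(c))))))), s(s(g(s(s(c)), b)))):
1. g(p(g(p(s(b)), s(s(g(p(p(b)), s(s(c))))))), s(s(g(s(s(c)), b))))  →  g(p(s(b)), s(s(g(p(p(b)), s(s(c))))))   [R2 at ε]
2. g(p(s(b)), s(s(g(p(p(b)), s(s(c))))))  →  s(b)   [R2 at ε]

no — NF(t₁) = c, NF(t₂) = s(b)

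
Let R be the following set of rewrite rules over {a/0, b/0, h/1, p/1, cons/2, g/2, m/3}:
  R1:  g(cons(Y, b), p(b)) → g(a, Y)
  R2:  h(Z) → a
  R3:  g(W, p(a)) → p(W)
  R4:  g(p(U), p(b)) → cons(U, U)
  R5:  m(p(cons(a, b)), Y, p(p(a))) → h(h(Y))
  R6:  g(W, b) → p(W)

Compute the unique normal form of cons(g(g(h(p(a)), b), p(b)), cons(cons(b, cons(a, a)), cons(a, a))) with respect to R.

cons(cons(a, a), cons(cons(b, cons(a, a)), cons(a, a)))

1. cons(g(g(h(p(a)), b), p(b)), cons(cons(b, cons(a, a)), cons(a, a)))  →  cons(g(p(h(p(a))), p(b)), cons(cons(b, cons(a, a)), cons(a, a)))   [R6 at 1.1]
2. cons(g(p(h(p(a))), p(b)), cons(cons(b, cons(a, a)), cons(a, a)))  →  cons(cons(h(p(a)), h(p(a))), cons(cons(b, cons(a, a)), cons(a, a)))   [R4 at 1]
3. cons(cons(h(p(a)), h(p(a))), cons(cons(b, cons(a, a)), cons(a, a)))  →  cons(cons(a, h(p(a))), cons(cons(b, cons(a, a)), cons(a, a)))   [R2 at 1.1]
4. cons(cons(a, h(p(a))), cons(cons(b, cons(a, a)), cons(a, a)))  →  cons(cons(a, a), cons(cons(b, cons(a, a)), cons(a, a)))   [R2 at 1.2]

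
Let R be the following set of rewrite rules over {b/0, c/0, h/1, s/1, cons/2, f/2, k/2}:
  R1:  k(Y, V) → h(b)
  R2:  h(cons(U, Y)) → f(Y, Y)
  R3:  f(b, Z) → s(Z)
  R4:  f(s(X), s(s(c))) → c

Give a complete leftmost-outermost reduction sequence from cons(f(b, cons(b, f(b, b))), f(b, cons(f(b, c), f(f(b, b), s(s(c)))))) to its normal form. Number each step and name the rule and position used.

1. cons(f(b, cons(b, f(b, b))), f(b, cons(f(b, c), f(f(b, b), s(s(c))))))  →  cons(s(cons(b, f(b, b))), f(b, cons(f(b, c), f(f(b, b), s(s(c))))))   [R3 at 1]
2. cons(s(cons(b, f(b, b))), f(b, cons(f(b, c), f(f(b, b), s(s(c))))))  →  cons(s(cons(b, s(b))), f(b, cons(f(b, c), f(f(b, b), s(s(c))))))   [R3 at 1.1.2]
3. cons(s(cons(b, s(b))), f(b, cons(f(b, c), f(f(b, b), s(s(c))))))  →  cons(s(cons(b, s(b))), s(cons(f(b, c), f(f(b, b), s(s(c))))))   [R3 at 2]
4. cons(s(cons(b, s(b))), s(cons(f(b, c), f(f(b, b), s(s(c))))))  →  cons(s(cons(b, s(b))), s(cons(s(c), f(f(b, b), s(s(c))))))   [R3 at 2.1.1]
5. cons(s(cons(b, s(b))), s(cons(s(c), f(f(b, b), s(s(c))))))  →  cons(s(cons(b, s(b))), s(cons(s(c), f(s(b), s(s(c))))))   [R3 at 2.1.2.1]
6. cons(s(cons(b, s(b))), s(cons(s(c), f(s(b), s(s(c))))))  →  cons(s(cons(b, s(b))), s(cons(s(c), c)))   [R4 at 2.1.2]

cons(s(cons(b, s(b))), s(cons(s(c), c)))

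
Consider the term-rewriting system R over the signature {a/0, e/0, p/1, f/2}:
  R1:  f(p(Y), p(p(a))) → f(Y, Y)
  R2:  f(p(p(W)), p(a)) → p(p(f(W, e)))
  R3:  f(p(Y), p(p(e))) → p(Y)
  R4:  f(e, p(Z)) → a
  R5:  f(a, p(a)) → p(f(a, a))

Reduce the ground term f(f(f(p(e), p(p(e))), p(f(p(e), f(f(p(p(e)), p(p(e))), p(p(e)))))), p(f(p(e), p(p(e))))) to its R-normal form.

1. f(f(f(p(e), p(p(e))), p(f(p(e), f(f(p(p(e)), p(p(e))), p(p(e)))))), p(f(p(e), p(p(e)))))  →  f(f(p(e), p(f(p(e), f(f(p(p(e)), p(p(e))), p(p(e)))))), p(f(p(e), p(p(e)))))   [R3 at 1.1]
2. f(f(p(e), p(f(p(e), f(f(p(p(e)), p(p(e))), p(p(e)))))), p(f(p(e), p(p(e)))))  →  f(f(p(e), p(f(p(e), f(p(p(e)), p(p(e)))))), p(f(p(e), p(p(e)))))   [R3 at 1.2.1.2.1]
3. f(f(p(e), p(f(p(e), f(p(p(e)), p(p(e)))))), p(f(p(e), p(p(e)))))  →  f(f(p(e), p(f(p(e), p(p(e))))), p(f(p(e), p(p(e)))))   [R3 at 1.2.1.2]
4. f(f(p(e), p(f(p(e), p(p(e))))), p(f(p(e), p(p(e)))))  →  f(f(p(e), p(p(e))), p(f(p(e), p(p(e)))))   [R3 at 1.2.1]
5. f(f(p(e), p(p(e))), p(f(p(e), p(p(e)))))  →  f(p(e), p(f(p(e), p(p(e)))))   [R3 at 1]
6. f(p(e), p(f(p(e), p(p(e)))))  →  f(p(e), p(p(e)))   [R3 at 2.1]
7. f(p(e), p(p(e)))  →  p(e)   [R3 at ε]

p(e)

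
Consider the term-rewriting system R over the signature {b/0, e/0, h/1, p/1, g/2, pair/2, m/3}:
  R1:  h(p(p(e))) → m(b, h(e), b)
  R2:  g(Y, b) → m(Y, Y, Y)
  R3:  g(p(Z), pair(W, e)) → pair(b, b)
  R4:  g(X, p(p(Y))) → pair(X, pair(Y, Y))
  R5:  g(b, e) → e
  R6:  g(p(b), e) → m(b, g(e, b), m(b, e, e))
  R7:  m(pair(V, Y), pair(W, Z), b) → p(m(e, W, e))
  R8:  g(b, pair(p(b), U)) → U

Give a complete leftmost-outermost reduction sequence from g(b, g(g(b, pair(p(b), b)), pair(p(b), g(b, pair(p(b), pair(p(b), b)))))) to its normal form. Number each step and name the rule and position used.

b

1. g(b, g(g(b, pair(p(b), b)), pair(p(b), g(b, pair(p(b), pair(p(b), b))))))  →  g(b, g(b, pair(p(b), g(b, pair(p(b), pair(p(b), b))))))   [R8 at 2.1]
2. g(b, g(b, pair(p(b), g(b, pair(p(b), pair(p(b), b))))))  →  g(b, g(b, pair(p(b), pair(p(b), b))))   [R8 at 2]
3. g(b, g(b, pair(p(b), pair(p(b), b))))  →  g(b, pair(p(b), b))   [R8 at 2]
4. g(b, pair(p(b), b))  →  b   [R8 at ε]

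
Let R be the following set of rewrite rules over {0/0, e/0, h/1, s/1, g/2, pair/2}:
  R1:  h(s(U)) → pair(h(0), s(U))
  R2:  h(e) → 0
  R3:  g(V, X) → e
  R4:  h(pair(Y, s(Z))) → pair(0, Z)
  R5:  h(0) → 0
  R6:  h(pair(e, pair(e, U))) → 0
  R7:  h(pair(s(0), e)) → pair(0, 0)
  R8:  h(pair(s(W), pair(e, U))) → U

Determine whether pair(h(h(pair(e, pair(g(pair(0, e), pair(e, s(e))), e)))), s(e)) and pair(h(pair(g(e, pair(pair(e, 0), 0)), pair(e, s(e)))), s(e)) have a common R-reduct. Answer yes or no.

Reduce t₁ = pair(h(h(pair(e, pair(g(pair(0, e), pair(e, s(e))), e)))), s(e)):
1. pair(h(h(pair(e, pair(g(pair(0, e), pair(e, s(e))), e)))), s(e))  →  pair(h(h(pair(e, pair(e, e)))), s(e))   [R3 at 1.1.1.2.1]
2. pair(h(h(pair(e, pair(e, e)))), s(e))  →  pair(h(0), s(e))   [R6 at 1.1]
3. pair(h(0), s(e))  →  pair(0, s(e))   [R5 at 1]

Reduce t₂ = pair(h(pair(g(e, pair(pair(e, 0), 0)), pair(e, s(e)))), s(e)):
1. pair(h(pair(g(e, pair(pair(e, 0), 0)), pair(e, s(e)))), s(e))  →  pair(h(pair(e, pair(e, s(e)))), s(e))   [R3 at 1.1.1]
2. pair(h(pair(e, pair(e, s(e)))), s(e))  →  pair(0, s(e))   [R6 at 1]

yes — NF(t₁) = pair(0, s(e)), NF(t₂) = pair(0, s(e))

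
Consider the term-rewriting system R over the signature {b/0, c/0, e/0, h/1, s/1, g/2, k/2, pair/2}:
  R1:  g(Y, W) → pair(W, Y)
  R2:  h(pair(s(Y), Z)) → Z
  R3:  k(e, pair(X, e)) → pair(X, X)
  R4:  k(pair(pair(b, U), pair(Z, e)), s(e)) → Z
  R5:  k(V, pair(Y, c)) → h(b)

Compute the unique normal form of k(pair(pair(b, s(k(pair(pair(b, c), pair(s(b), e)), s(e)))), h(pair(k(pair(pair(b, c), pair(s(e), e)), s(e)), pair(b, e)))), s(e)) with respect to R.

b

1. k(pair(pair(b, s(k(pair(pair(b, c), pair(s(b), e)), s(e)))), h(pair(k(pair(pair(b, c), pair(s(e), e)), s(e)), pair(b, e)))), s(e))  →  k(pair(pair(b, s(s(b))), h(pair(k(pair(pair(b, c), pair(s(e), e)), s(e)), pair(b, e)))), s(e))   [R4 at 1.1.2.1]
2. k(pair(pair(b, s(s(b))), h(pair(k(pair(pair(b, c), pair(s(e), e)), s(e)), pair(b, e)))), s(e))  →  k(pair(pair(b, s(s(b))), h(pair(s(e), pair(b, e)))), s(e))   [R4 at 1.2.1.1]
3. k(pair(pair(b, s(s(b))), h(pair(s(e), pair(b, e)))), s(e))  →  k(pair(pair(b, s(s(b))), pair(b, e)), s(e))   [R2 at 1.2]
4. k(pair(pair(b, s(s(b))), pair(b, e)), s(e))  →  b   [R4 at ε]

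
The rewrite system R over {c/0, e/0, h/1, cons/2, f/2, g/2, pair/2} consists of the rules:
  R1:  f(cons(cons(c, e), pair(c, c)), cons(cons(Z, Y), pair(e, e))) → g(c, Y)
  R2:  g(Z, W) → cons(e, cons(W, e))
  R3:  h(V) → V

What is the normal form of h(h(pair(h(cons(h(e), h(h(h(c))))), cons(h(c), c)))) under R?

1. h(h(pair(h(cons(h(e), h(h(h(c))))), cons(h(c), c))))  →  h(pair(h(cons(h(e), h(h(h(c))))), cons(h(c), c)))   [R3 at ε]
2. h(pair(h(cons(h(e), h(h(h(c))))), cons(h(c), c)))  →  pair(h(cons(h(e), h(h(h(c))))), cons(h(c), c))   [R3 at ε]
3. pair(h(cons(h(e), h(h(h(c))))), cons(h(c), c))  →  pair(cons(h(e), h(h(h(c)))), cons(h(c), c))   [R3 at 1]
4. pair(cons(h(e), h(h(h(c)))), cons(h(c), c))  →  pair(cons(e, h(h(h(c)))), cons(h(c), c))   [R3 at 1.1]
5. pair(cons(e, h(h(h(c)))), cons(h(c), c))  →  pair(cons(e, h(h(c))), cons(h(c), c))   [R3 at 1.2]
6. pair(cons(e, h(h(c))), cons(h(c), c))  →  pair(cons(e, h(c)), cons(h(c), c))   [R3 at 1.2]
7. pair(cons(e, h(c)), cons(h(c), c))  →  pair(cons(e, c), cons(h(c), c))   [R3 at 1.2]
8. pair(cons(e, c), cons(h(c), c))  →  pair(cons(e, c), cons(c, c))   [R3 at 2.1]

pair(cons(e, c), cons(c, c))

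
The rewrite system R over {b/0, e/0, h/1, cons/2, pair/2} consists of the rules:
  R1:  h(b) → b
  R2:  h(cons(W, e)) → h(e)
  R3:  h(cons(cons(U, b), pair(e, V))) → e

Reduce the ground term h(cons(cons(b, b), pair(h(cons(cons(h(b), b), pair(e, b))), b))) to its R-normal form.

1. h(cons(cons(b, b), pair(h(cons(cons(h(b), b), pair(e, b))), b)))  →  h(cons(cons(b, b), pair(e, b)))   [R3 at 1.2.1]
2. h(cons(cons(b, b), pair(e, b)))  →  e   [R3 at ε]

e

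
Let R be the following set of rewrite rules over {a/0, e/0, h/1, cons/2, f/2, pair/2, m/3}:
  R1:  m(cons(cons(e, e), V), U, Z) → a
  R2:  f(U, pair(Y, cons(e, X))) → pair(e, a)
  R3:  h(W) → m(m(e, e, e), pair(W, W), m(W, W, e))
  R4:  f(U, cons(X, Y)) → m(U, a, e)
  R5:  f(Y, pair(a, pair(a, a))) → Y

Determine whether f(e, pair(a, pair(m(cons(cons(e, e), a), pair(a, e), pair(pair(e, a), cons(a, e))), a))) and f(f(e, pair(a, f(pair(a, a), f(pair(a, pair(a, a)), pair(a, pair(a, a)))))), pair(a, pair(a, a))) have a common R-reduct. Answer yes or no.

yes — NF(t₁) = e, NF(t₂) = e

Reduce t₁ = f(e, pair(a, pair(m(cons(cons(e, e), a), pair(a, e), pair(pair(e, a), cons(a, e))), a))):
1. f(e, pair(a, pair(m(cons(cons(e, e), a), pair(a, e), pair(pair(e, a), cons(a, e))), a)))  →  f(e, pair(a, pair(a, a)))   [R1 at 2.2.1]
2. f(e, pair(a, pair(a, a)))  →  e   [R5 at ε]

Reduce t₂ = f(f(e, pair(a, f(pair(a, a), f(pair(a, pair(a, a)), pair(a, pair(a, a)))))), pair(a, pair(a, a))):
1. f(f(e, pair(a, f(pair(a, a), f(pair(a, pair(a, a)), pair(a, pair(a, a)))))), pair(a, pair(a, a)))  →  f(e, pair(a, f(pair(a, a), f(pair(a, pair(a, a)), pair(a, pair(a, a))))))   [R5 at ε]
2. f(e, pair(a, f(pair(a, a), f(pair(a, pair(a, a)), pair(a, pair(a, a))))))  →  f(e, pair(a, f(pair(a, a), pair(a, pair(a, a)))))   [R5 at 2.2.2]
3. f(e, pair(a, f(pair(a, a), pair(a, pair(a, a)))))  →  f(e, pair(a, pair(a, a)))   [R5 at 2.2]
4. f(e, pair(a, pair(a, a)))  →  e   [R5 at ε]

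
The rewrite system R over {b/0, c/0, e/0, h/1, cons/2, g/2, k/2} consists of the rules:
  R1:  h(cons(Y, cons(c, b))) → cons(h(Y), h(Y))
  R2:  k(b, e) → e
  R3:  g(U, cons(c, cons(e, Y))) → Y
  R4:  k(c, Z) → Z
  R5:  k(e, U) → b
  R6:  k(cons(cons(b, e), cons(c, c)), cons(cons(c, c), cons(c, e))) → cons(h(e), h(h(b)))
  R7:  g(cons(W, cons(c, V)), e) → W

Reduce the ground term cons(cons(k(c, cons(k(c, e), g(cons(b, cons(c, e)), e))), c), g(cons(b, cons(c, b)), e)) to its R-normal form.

cons(cons(cons(e, b), c), b)

1. cons(cons(k(c, cons(k(c, e), g(cons(b, cons(c, e)), e))), c), g(cons(b, cons(c, b)), e))  →  cons(cons(cons(k(c, e), g(cons(b, cons(c, e)), e)), c), g(cons(b, cons(c, b)), e))   [R4 at 1.1]
2. cons(cons(cons(k(c, e), g(cons(b, cons(c, e)), e)), c), g(cons(b, cons(c, b)), e))  →  cons(cons(cons(e, g(cons(b, cons(c, e)), e)), c), g(cons(b, cons(c, b)), e))   [R4 at 1.1.1]
3. cons(cons(cons(e, g(cons(b, cons(c, e)), e)), c), g(cons(b, cons(c, b)), e))  →  cons(cons(cons(e, b), c), g(cons(b, cons(c, b)), e))   [R7 at 1.1.2]
4. cons(cons(cons(e, b), c), g(cons(b, cons(c, b)), e))  →  cons(cons(cons(e, b), c), b)   [R7 at 2]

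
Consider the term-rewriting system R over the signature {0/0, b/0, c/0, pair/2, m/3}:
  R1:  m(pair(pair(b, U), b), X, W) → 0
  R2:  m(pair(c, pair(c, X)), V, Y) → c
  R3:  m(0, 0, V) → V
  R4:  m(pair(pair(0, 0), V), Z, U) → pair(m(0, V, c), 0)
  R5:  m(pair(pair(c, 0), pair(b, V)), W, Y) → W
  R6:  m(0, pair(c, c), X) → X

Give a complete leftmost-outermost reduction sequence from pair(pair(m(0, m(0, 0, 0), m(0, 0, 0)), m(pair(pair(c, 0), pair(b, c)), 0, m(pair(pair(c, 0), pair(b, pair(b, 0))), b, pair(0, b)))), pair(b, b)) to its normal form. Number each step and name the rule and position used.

pair(pair(0, 0), pair(b, b))

1. pair(pair(m(0, m(0, 0, 0), m(0, 0, 0)), m(pair(pair(c, 0), pair(b, c)), 0, m(pair(pair(c, 0), pair(b, pair(b, 0))), b, pair(0, b)))), pair(b, b))  →  pair(pair(m(0, 0, m(0, 0, 0)), m(pair(pair(c, 0), pair(b, c)), 0, m(pair(pair(c, 0), pair(b, pair(b, 0))), b, pair(0, b)))), pair(b, b))   [R3 at 1.1.2]
2. pair(pair(m(0, 0, m(0, 0, 0)), m(pair(pair(c, 0), pair(b, c)), 0, m(pair(pair(c, 0), pair(b, pair(b, 0))), b, pair(0, b)))), pair(b, b))  →  pair(pair(m(0, 0, 0), m(pair(pair(c, 0), pair(b, c)), 0, m(pair(pair(c, 0), pair(b, pair(b, 0))), b, pair(0, b)))), pair(b, b))   [R3 at 1.1]
3. pair(pair(m(0, 0, 0), m(pair(pair(c, 0), pair(b, c)), 0, m(pair(pair(c, 0), pair(b, pair(b, 0))), b, pair(0, b)))), pair(b, b))  →  pair(pair(0, m(pair(pair(c, 0), pair(b, c)), 0, m(pair(pair(c, 0), pair(b, pair(b, 0))), b, pair(0, b)))), pair(b, b))   [R3 at 1.1]
4. pair(pair(0, m(pair(pair(c, 0), pair(b, c)), 0, m(pair(pair(c, 0), pair(b, pair(b, 0))), b, pair(0, b)))), pair(b, b))  →  pair(pair(0, 0), pair(b, b))   [R5 at 1.2]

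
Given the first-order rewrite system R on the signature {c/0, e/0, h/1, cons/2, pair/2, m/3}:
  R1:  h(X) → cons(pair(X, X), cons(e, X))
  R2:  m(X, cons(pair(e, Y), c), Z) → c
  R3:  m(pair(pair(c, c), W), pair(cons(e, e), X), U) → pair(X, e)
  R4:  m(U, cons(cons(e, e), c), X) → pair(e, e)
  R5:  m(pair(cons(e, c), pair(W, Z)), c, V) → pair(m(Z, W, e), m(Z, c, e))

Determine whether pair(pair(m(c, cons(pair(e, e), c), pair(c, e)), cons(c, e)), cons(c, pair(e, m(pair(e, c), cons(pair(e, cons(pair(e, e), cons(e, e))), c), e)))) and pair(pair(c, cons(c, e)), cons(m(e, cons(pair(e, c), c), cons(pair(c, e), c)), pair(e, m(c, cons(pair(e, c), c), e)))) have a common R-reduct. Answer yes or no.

Reduce t₁ = pair(pair(m(c, cons(pair(e, e), c), pair(c, e)), cons(c, e)), cons(c, pair(e, m(pair(e, c), cons(pair(e, cons(pair(e, e), cons(e, e))), c), e)))):
1. pair(pair(m(c, cons(pair(e, e), c), pair(c, e)), cons(c, e)), cons(c, pair(e, m(pair(e, c), cons(pair(e, cons(pair(e, e), cons(e, e))), c), e))))  →  pair(pair(c, cons(c, e)), cons(c, pair(e, m(pair(e, c), cons(pair(e, cons(pair(e, e), cons(e, e))), c), e))))   [R2 at 1.1]
2. pair(pair(c, cons(c, e)), cons(c, pair(e, m(pair(e, c), cons(pair(e, cons(pair(e, e), cons(e, e))), c), e))))  →  pair(pair(c, cons(c, e)), cons(c, pair(e, c)))   [R2 at 2.2.2]

Reduce t₂ = pair(pair(c, cons(c, e)), cons(m(e, cons(pair(e, c), c), cons(pair(c, e), c)), pair(e, m(c, cons(pair(e, c), c), e)))):
1. pair(pair(c, cons(c, e)), cons(m(e, cons(pair(e, c), c), cons(pair(c, e), c)), pair(e, m(c, cons(pair(e, c), c), e))))  →  pair(pair(c, cons(c, e)), cons(c, pair(e, m(c, cons(pair(e, c), c), e))))   [R2 at 2.1]
2. pair(pair(c, cons(c, e)), cons(c, pair(e, m(c, cons(pair(e, c), c), e))))  →  pair(pair(c, cons(c, e)), cons(c, pair(e, c)))   [R2 at 2.2.2]

yes — NF(t₁) = pair(pair(c, cons(c, e)), cons(c, pair(e, c))), NF(t₂) = pair(pair(c, cons(c, e)), cons(c, pair(e, c)))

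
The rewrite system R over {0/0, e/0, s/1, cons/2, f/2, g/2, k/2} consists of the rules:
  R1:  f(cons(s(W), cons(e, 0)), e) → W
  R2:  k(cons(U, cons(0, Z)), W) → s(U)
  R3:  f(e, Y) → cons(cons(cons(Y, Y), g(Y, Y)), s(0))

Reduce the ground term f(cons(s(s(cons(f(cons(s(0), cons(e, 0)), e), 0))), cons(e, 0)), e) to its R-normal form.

s(cons(0, 0))

1. f(cons(s(s(cons(f(cons(s(0), cons(e, 0)), e), 0))), cons(e, 0)), e)  →  s(cons(f(cons(s(0), cons(e, 0)), e), 0))   [R1 at ε]
2. s(cons(f(cons(s(0), cons(e, 0)), e), 0))  →  s(cons(0, 0))   [R1 at 1.1]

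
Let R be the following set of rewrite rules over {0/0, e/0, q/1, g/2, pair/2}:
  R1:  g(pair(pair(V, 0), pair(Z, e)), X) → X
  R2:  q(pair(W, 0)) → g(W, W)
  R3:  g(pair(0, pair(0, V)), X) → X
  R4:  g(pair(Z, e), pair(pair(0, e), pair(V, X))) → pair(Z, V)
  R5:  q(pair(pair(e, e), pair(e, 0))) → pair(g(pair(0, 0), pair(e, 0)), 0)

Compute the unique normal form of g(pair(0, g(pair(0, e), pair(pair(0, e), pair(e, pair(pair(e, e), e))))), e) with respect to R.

e

1. g(pair(0, g(pair(0, e), pair(pair(0, e), pair(e, pair(pair(e, e), e))))), e)  →  g(pair(0, pair(0, e)), e)   [R4 at 1.2]
2. g(pair(0, pair(0, e)), e)  →  e   [R3 at ε]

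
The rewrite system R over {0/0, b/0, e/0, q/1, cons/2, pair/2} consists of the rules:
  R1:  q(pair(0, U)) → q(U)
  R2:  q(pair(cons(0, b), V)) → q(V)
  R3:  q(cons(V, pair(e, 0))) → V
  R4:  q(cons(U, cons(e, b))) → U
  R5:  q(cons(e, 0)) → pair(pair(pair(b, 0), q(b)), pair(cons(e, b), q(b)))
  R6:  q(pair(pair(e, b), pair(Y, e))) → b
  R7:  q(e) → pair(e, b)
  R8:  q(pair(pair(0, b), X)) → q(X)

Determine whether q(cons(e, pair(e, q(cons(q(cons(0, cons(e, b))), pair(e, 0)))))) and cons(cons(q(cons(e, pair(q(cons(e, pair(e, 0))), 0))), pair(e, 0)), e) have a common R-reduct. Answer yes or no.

Reduce t₁ = q(cons(e, pair(e, q(cons(q(cons(0, cons(e, b))), pair(e, 0)))))):
1. q(cons(e, pair(e, q(cons(q(cons(0, cons(e, b))), pair(e, 0))))))  →  q(cons(e, pair(e, q(cons(0, cons(e, b))))))   [R3 at 1.2.2]
2. q(cons(e, pair(e, q(cons(0, cons(e, b))))))  →  q(cons(e, pair(e, 0)))   [R4 at 1.2.2]
3. q(cons(e, pair(e, 0)))  →  e   [R3 at ε]

Reduce t₂ = cons(cons(q(cons(e, pair(q(cons(e, pair(e, 0))), 0))), pair(e, 0)), e):
1. cons(cons(q(cons(e, pair(q(cons(e, pair(e, 0))), 0))), pair(e, 0)), e)  →  cons(cons(q(cons(e, pair(e, 0))), pair(e, 0)), e)   [R3 at 1.1.1.2.1]
2. cons(cons(q(cons(e, pair(e, 0))), pair(e, 0)), e)  →  cons(cons(e, pair(e, 0)), e)   [R3 at 1.1]

no — NF(t₁) = e, NF(t₂) = cons(cons(e, pair(e, 0)), e)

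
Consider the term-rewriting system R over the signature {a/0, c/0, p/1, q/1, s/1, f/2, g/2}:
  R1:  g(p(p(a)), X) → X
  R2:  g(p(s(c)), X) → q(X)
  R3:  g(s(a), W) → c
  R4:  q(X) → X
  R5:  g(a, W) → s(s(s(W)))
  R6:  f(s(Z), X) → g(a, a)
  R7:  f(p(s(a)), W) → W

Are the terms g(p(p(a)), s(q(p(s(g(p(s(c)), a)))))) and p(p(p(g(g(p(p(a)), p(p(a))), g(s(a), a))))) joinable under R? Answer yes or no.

no — NF(t₁) = s(p(s(a))), NF(t₂) = p(p(p(c)))

Reduce t₁ = g(p(p(a)), s(q(p(s(g(p(s(c)), a)))))):
1. g(p(p(a)), s(q(p(s(g(p(s(c)), a))))))  →  s(q(p(s(g(p(s(c)), a)))))   [R1 at ε]
2. s(q(p(s(g(p(s(c)), a)))))  →  s(p(s(g(p(s(c)), a))))   [R4 at 1]
3. s(p(s(g(p(s(c)), a))))  →  s(p(s(q(a))))   [R2 at 1.1.1]
4. s(p(s(q(a))))  →  s(p(s(a)))   [R4 at 1.1.1]

Reduce t₂ = p(p(p(g(g(p(p(a)), p(p(a))), g(s(a), a))))):
1. p(p(p(g(g(p(p(a)), p(p(a))), g(s(a), a)))))  →  p(p(p(g(p(p(a)), g(s(a), a)))))   [R1 at 1.1.1.1]
2. p(p(p(g(p(p(a)), g(s(a), a)))))  →  p(p(p(g(s(a), a))))   [R1 at 1.1.1]
3. p(p(p(g(s(a), a))))  →  p(p(p(c)))   [R3 at 1.1.1]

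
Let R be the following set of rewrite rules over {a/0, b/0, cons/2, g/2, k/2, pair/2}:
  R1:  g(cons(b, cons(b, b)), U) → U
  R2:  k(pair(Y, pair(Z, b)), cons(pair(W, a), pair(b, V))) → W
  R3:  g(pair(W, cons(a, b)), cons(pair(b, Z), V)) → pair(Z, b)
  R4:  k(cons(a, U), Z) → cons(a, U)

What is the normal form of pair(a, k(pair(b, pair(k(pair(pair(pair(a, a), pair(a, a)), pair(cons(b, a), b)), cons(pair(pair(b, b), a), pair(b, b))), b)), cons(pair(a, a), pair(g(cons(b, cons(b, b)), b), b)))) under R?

1. pair(a, k(pair(b, pair(k(pair(pair(pair(a, a), pair(a, a)), pair(cons(b, a), b)), cons(pair(pair(b, b), a), pair(b, b))), b)), cons(pair(a, a), pair(g(cons(b, cons(b, b)), b), b))))  →  pair(a, k(pair(b, pair(pair(b, b), b)), cons(pair(a, a), pair(g(cons(b, cons(b, b)), b), b))))   [R2 at 2.1.2.1]
2. pair(a, k(pair(b, pair(pair(b, b), b)), cons(pair(a, a), pair(g(cons(b, cons(b, b)), b), b))))  →  pair(a, k(pair(b, pair(pair(b, b), b)), cons(pair(a, a), pair(b, b))))   [R1 at 2.2.2.1]
3. pair(a, k(pair(b, pair(pair(b, b), b)), cons(pair(a, a), pair(b, b))))  →  pair(a, a)   [R2 at 2]

pair(a, a)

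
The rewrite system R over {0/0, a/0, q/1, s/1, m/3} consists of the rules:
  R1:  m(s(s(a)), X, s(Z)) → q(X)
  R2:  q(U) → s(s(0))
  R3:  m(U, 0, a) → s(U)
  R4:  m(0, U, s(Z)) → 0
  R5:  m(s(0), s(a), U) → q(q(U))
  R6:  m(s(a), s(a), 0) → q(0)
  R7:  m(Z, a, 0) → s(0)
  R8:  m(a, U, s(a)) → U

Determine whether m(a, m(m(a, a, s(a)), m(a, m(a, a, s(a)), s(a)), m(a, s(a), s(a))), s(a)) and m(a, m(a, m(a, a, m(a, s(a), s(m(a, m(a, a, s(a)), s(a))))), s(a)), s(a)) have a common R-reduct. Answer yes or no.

Reduce t₁ = m(a, m(m(a, a, s(a)), m(a, m(a, a, s(a)), s(a)), m(a, s(a), s(a))), s(a)):
1. m(a, m(m(a, a, s(a)), m(a, m(a, a, s(a)), s(a)), m(a, s(a), s(a))), s(a))  →  m(m(a, a, s(a)), m(a, m(a, a, s(a)), s(a)), m(a, s(a), s(a)))   [R8 at ε]
2. m(m(a, a, s(a)), m(a, m(a, a, s(a)), s(a)), m(a, s(a), s(a)))  →  m(a, m(a, m(a, a, s(a)), s(a)), m(a, s(a), s(a)))   [R8 at 1]
3. m(a, m(a, m(a, a, s(a)), s(a)), m(a, s(a), s(a)))  →  m(a, m(a, a, s(a)), m(a, s(a), s(a)))   [R8 at 2]
4. m(a, m(a, a, s(a)), m(a, s(a), s(a)))  →  m(a, a, m(a, s(a), s(a)))   [R8 at 2]
5. m(a, a, m(a, s(a), s(a)))  →  m(a, a, s(a))   [R8 at 3]
6. m(a, a, s(a))  →  a   [R8 at ε]

Reduce t₂ = m(a, m(a, m(a, a, m(a, s(a), s(m(a, m(a, a, s(a)), s(a))))), s(a)), s(a)):
1. m(a, m(a, m(a, a, m(a, s(a), s(m(a, m(a, a, s(a)), s(a))))), s(a)), s(a))  →  m(a, m(a, a, m(a, s(a), s(m(a, m(a, a, s(a)), s(a))))), s(a))   [R8 at ε]
2. m(a, m(a, a, m(a, s(a), s(m(a, m(a, a, s(a)), s(a))))), s(a))  →  m(a, a, m(a, s(a), s(m(a, m(a, a, s(a)), s(a)))))   [R8 at ε]
3. m(a, a, m(a, s(a), s(m(a, m(a, a, s(a)), s(a)))))  →  m(a, a, m(a, s(a), s(m(a, a, s(a)))))   [R8 at 3.3.1]
4. m(a, a, m(a, s(a), s(m(a, a, s(a)))))  →  m(a, a, m(a, s(a), s(a)))   [R8 at 3.3.1]
5. m(a, a, m(a, s(a), s(a)))  →  m(a, a, s(a))   [R8 at 3]
6. m(a, a, s(a))  →  a   [R8 at ε]

yes — NF(t₁) = a, NF(t₂) = a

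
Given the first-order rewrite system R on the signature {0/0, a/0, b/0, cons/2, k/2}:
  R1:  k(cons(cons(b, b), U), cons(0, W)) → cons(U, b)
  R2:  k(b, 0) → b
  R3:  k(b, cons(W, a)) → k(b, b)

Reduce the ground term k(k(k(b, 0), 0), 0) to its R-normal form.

1. k(k(k(b, 0), 0), 0)  →  k(k(b, 0), 0)   [R2 at 1.1]
2. k(k(b, 0), 0)  →  k(b, 0)   [R2 at 1]
3. k(b, 0)  →  b   [R2 at ε]

b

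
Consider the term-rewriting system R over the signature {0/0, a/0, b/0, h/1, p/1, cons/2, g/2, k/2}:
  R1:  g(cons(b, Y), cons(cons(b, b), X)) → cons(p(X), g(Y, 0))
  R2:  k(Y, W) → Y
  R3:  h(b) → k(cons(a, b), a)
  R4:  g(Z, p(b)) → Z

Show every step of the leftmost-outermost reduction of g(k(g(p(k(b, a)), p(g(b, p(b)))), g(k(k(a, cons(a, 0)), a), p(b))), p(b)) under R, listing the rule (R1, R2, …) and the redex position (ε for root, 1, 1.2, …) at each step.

p(b)

1. g(k(g(p(k(b, a)), p(g(b, p(b)))), g(k(k(a, cons(a, 0)), a), p(b))), p(b))  →  k(g(p(k(b, a)), p(g(b, p(b)))), g(k(k(a, cons(a, 0)), a), p(b)))   [R4 at ε]
2. k(g(p(k(b, a)), p(g(b, p(b)))), g(k(k(a, cons(a, 0)), a), p(b)))  →  g(p(k(b, a)), p(g(b, p(b))))   [R2 at ε]
3. g(p(k(b, a)), p(g(b, p(b))))  →  g(p(b), p(g(b, p(b))))   [R2 at 1.1]
4. g(p(b), p(g(b, p(b))))  →  g(p(b), p(b))   [R4 at 2.1]
5. g(p(b), p(b))  →  p(b)   [R4 at ε]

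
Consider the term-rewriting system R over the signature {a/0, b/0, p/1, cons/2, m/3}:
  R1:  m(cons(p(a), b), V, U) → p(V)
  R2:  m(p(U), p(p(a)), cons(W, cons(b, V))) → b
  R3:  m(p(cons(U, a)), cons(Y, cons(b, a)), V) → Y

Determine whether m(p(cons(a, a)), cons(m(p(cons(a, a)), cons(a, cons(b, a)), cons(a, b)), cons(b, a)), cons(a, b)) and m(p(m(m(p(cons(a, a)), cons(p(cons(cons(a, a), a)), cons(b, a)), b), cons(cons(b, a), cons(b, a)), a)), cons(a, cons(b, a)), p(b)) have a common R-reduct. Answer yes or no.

Reduce t₁ = m(p(cons(a, a)), cons(m(p(cons(a, a)), cons(a, cons(b, a)), cons(a, b)), cons(b, a)), cons(a, b)):
1. m(p(cons(a, a)), cons(m(p(cons(a, a)), cons(a, cons(b, a)), cons(a, b)), cons(b, a)), cons(a, b))  →  m(p(cons(a, a)), cons(a, cons(b, a)), cons(a, b))   [R3 at ε]
2. m(p(cons(a, a)), cons(a, cons(b, a)), cons(a, b))  →  a   [R3 at ε]

Reduce t₂ = m(p(m(m(p(cons(a, a)), cons(p(cons(cons(a, a), a)), cons(b, a)), b), cons(cons(b, a), cons(b, a)), a)), cons(a, cons(b, a)), p(b)):
1. m(p(m(m(p(cons(a, a)), cons(p(cons(cons(a, a), a)), cons(b, a)), b), cons(cons(b, a), cons(b, a)), a)), cons(a, cons(b, a)), p(b))  →  m(p(m(p(cons(cons(a, a), a)), cons(cons(b, a), cons(b, a)), a)), cons(a, cons(b, a)), p(b))   [R3 at 1.1.1]
2. m(p(m(p(cons(cons(a, a), a)), cons(cons(b, a), cons(b, a)), a)), cons(a, cons(b, a)), p(b))  →  m(p(cons(b, a)), cons(a, cons(b, a)), p(b))   [R3 at 1.1]
3. m(p(cons(b, a)), cons(a, cons(b, a)), p(b))  →  a   [R3 at ε]

yes — NF(t₁) = a, NF(t₂) = a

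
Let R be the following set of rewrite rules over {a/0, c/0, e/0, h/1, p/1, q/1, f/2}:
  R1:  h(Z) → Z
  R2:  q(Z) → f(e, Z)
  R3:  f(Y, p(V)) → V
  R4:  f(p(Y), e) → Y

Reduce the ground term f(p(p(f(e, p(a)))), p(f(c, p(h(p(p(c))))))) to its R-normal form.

p(p(c))

1. f(p(p(f(e, p(a)))), p(f(c, p(h(p(p(c)))))))  →  f(c, p(h(p(p(c)))))   [R3 at ε]
2. f(c, p(h(p(p(c)))))  →  h(p(p(c)))   [R3 at ε]
3. h(p(p(c)))  →  p(p(c))   [R1 at ε]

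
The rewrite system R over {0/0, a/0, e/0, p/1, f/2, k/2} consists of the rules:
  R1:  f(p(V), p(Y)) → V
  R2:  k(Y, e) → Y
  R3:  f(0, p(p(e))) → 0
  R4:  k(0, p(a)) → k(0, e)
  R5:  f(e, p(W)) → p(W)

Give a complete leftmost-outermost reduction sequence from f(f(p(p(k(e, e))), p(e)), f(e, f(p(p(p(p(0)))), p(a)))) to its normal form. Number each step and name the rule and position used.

1. f(f(p(p(k(e, e))), p(e)), f(e, f(p(p(p(p(0)))), p(a))))  →  f(p(k(e, e)), f(e, f(p(p(p(p(0)))), p(a))))   [R1 at 1]
2. f(p(k(e, e)), f(e, f(p(p(p(p(0)))), p(a))))  →  f(p(e), f(e, f(p(p(p(p(0)))), p(a))))   [R2 at 1.1]
3. f(p(e), f(e, f(p(p(p(p(0)))), p(a))))  →  f(p(e), f(e, p(p(p(0)))))   [R1 at 2.2]
4. f(p(e), f(e, p(p(p(0)))))  →  f(p(e), p(p(p(0))))   [R5 at 2]
5. f(p(e), p(p(p(0))))  →  e   [R1 at ε]

e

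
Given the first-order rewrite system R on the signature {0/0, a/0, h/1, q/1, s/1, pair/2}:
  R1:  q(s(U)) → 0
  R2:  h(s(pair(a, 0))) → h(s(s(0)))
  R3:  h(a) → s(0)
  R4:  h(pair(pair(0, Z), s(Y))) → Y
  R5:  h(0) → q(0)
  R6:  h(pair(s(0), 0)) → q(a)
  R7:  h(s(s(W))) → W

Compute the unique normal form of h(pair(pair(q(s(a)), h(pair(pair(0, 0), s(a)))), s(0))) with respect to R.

1. h(pair(pair(q(s(a)), h(pair(pair(0, 0), s(a)))), s(0)))  →  h(pair(pair(0, h(pair(pair(0, 0), s(a)))), s(0)))   [R1 at 1.1.1]
2. h(pair(pair(0, h(pair(pair(0, 0), s(a)))), s(0)))  →  0   [R4 at ε]

0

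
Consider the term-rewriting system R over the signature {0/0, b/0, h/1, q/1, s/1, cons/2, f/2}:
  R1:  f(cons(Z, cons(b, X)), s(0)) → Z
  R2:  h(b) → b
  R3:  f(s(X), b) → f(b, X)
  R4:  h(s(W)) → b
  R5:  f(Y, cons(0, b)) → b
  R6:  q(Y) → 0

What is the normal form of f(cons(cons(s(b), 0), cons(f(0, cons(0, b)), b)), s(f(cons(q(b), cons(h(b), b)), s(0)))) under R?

cons(s(b), 0)

1. f(cons(cons(s(b), 0), cons(f(0, cons(0, b)), b)), s(f(cons(q(b), cons(h(b), b)), s(0))))  →  f(cons(cons(s(b), 0), cons(b, b)), s(f(cons(q(b), cons(h(b), b)), s(0))))   [R5 at 1.2.1]
2. f(cons(cons(s(b), 0), cons(b, b)), s(f(cons(q(b), cons(h(b), b)), s(0))))  →  f(cons(cons(s(b), 0), cons(b, b)), s(f(cons(0, cons(h(b), b)), s(0))))   [R6 at 2.1.1.1]
3. f(cons(cons(s(b), 0), cons(b, b)), s(f(cons(0, cons(h(b), b)), s(0))))  →  f(cons(cons(s(b), 0), cons(b, b)), s(f(cons(0, cons(b, b)), s(0))))   [R2 at 2.1.1.2.1]
4. f(cons(cons(s(b), 0), cons(b, b)), s(f(cons(0, cons(b, b)), s(0))))  →  f(cons(cons(s(b), 0), cons(b, b)), s(0))   [R1 at 2.1]
5. f(cons(cons(s(b), 0), cons(b, b)), s(0))  →  cons(s(b), 0)   [R1 at ε]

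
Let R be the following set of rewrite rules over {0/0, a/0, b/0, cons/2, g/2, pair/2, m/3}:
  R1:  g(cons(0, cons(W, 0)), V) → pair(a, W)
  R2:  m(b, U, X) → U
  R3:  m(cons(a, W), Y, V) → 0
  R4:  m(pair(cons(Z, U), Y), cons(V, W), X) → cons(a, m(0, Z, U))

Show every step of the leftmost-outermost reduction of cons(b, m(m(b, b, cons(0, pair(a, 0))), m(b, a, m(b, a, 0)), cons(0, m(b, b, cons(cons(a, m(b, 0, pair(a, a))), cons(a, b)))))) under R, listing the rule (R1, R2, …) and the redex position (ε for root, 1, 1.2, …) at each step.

1. cons(b, m(m(b, b, cons(0, pair(a, 0))), m(b, a, m(b, a, 0)), cons(0, m(b, b, cons(cons(a, m(b, 0, pair(a, a))), cons(a, b))))))  →  cons(b, m(b, m(b, a, m(b, a, 0)), cons(0, m(b, b, cons(cons(a, m(b, 0, pair(a, a))), cons(a, b))))))   [R2 at 2.1]
2. cons(b, m(b, m(b, a, m(b, a, 0)), cons(0, m(b, b, cons(cons(a, m(b, 0, pair(a, a))), cons(a, b))))))  →  cons(b, m(b, a, m(b, a, 0)))   [R2 at 2]
3. cons(b, m(b, a, m(b, a, 0)))  →  cons(b, a)   [R2 at 2]

cons(b, a)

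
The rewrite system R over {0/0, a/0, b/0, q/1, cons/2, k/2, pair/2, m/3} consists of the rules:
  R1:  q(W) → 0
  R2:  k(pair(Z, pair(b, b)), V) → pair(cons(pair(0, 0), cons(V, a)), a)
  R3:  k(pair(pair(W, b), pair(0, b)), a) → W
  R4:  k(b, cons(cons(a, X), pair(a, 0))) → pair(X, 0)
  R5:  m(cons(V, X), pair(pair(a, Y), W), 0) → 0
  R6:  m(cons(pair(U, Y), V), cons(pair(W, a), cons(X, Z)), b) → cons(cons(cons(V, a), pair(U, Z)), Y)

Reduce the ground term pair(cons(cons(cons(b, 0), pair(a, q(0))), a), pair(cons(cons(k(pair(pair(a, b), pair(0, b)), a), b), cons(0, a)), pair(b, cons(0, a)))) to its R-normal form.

1. pair(cons(cons(cons(b, 0), pair(a, q(0))), a), pair(cons(cons(k(pair(pair(a, b), pair(0, b)), a), b), cons(0, a)), pair(b, cons(0, a))))  →  pair(cons(cons(cons(b, 0), pair(a, 0)), a), pair(cons(cons(k(pair(pair(a, b), pair(0, b)), a), b), cons(0, a)), pair(b, cons(0, a))))   [R1 at 1.1.2.2]
2. pair(cons(cons(cons(b, 0), pair(a, 0)), a), pair(cons(cons(k(pair(pair(a, b), pair(0, b)), a), b), cons(0, a)), pair(b, cons(0, a))))  →  pair(cons(cons(cons(b, 0), pair(a, 0)), a), pair(cons(cons(a, b), cons(0, a)), pair(b, cons(0, a))))   [R3 at 2.1.1.1]

pair(cons(cons(cons(b, 0), pair(a, 0)), a), pair(cons(cons(a, b), cons(0, a)), pair(b, cons(0, a))))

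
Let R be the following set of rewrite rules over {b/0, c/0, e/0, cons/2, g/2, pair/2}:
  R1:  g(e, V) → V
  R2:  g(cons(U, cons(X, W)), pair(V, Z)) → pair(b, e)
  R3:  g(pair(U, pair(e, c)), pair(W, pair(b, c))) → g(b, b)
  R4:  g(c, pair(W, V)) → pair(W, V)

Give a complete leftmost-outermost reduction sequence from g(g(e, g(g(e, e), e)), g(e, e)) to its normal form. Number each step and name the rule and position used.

e

1. g(g(e, g(g(e, e), e)), g(e, e))  →  g(g(g(e, e), e), g(e, e))   [R1 at 1]
2. g(g(g(e, e), e), g(e, e))  →  g(g(e, e), g(e, e))   [R1 at 1.1]
3. g(g(e, e), g(e, e))  →  g(e, g(e, e))   [R1 at 1]
4. g(e, g(e, e))  →  g(e, e)   [R1 at ε]
5. g(e, e)  →  e   [R1 at ε]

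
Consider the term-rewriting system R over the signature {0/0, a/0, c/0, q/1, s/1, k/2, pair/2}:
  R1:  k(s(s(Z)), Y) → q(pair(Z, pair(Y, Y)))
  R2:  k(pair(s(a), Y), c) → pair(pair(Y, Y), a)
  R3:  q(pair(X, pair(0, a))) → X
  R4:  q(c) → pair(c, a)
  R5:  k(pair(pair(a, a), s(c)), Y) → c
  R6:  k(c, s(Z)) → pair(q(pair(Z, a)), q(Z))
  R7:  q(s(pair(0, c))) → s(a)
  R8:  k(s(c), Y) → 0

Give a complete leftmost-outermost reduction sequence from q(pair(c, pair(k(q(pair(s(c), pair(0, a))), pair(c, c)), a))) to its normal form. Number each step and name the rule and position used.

1. q(pair(c, pair(k(q(pair(s(c), pair(0, a))), pair(c, c)), a)))  →  q(pair(c, pair(k(s(c), pair(c, c)), a)))   [R3 at 1.2.1.1]
2. q(pair(c, pair(k(s(c), pair(c, c)), a)))  →  q(pair(c, pair(0, a)))   [R8 at 1.2.1]
3. q(pair(c, pair(0, a)))  →  c   [R3 at ε]

c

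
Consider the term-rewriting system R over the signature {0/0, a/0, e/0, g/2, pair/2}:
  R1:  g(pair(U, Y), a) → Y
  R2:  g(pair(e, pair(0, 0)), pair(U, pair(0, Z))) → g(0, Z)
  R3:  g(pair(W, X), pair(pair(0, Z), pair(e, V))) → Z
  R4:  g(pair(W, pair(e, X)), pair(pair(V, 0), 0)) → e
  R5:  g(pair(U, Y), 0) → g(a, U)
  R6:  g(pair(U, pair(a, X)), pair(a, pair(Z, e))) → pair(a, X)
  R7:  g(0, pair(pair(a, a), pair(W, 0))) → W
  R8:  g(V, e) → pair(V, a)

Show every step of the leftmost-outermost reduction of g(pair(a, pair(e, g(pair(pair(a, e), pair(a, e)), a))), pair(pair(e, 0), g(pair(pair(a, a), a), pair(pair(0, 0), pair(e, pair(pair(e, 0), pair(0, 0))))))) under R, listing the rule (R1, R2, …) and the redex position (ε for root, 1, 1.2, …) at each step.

e

1. g(pair(a, pair(e, g(pair(pair(a, e), pair(a, e)), a))), pair(pair(e, 0), g(pair(pair(a, a), a), pair(pair(0, 0), pair(e, pair(pair(e, 0), pair(0, 0)))))))  →  g(pair(a, pair(e, pair(a, e))), pair(pair(e, 0), g(pair(pair(a, a), a), pair(pair(0, 0), pair(e, pair(pair(e, 0), pair(0, 0)))))))   [R1 at 1.2.2]
2. g(pair(a, pair(e, pair(a, e))), pair(pair(e, 0), g(pair(pair(a, a), a), pair(pair(0, 0), pair(e, pair(pair(e, 0), pair(0, 0)))))))  →  g(pair(a, pair(e, pair(a, e))), pair(pair(e, 0), 0))   [R3 at 2.2]
3. g(pair(a, pair(e, pair(a, e))), pair(pair(e, 0), 0))  →  e   [R4 at ε]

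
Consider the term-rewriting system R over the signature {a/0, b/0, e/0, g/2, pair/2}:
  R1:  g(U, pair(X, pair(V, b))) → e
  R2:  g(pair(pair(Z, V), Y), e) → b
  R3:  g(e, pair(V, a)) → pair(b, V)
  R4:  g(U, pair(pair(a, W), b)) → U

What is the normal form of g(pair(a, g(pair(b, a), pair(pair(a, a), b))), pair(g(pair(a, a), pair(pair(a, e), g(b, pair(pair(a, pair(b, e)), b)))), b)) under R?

1. g(pair(a, g(pair(b, a), pair(pair(a, a), b))), pair(g(pair(a, a), pair(pair(a, e), g(b, pair(pair(a, pair(b, e)), b)))), b))  →  g(pair(a, pair(b, a)), pair(g(pair(a, a), pair(pair(a, e), g(b, pair(pair(a, pair(b, e)), b)))), b))   [R4 at 1.2]
2. g(pair(a, pair(b, a)), pair(g(pair(a, a), pair(pair(a, e), g(b, pair(pair(a, pair(b, e)), b)))), b))  →  g(pair(a, pair(b, a)), pair(g(pair(a, a), pair(pair(a, e), b)), b))   [R4 at 2.1.2.2]
3. g(pair(a, pair(b, a)), pair(g(pair(a, a), pair(pair(a, e), b)), b))  →  g(pair(a, pair(b, a)), pair(pair(a, a), b))   [R4 at 2.1]
4. g(pair(a, pair(b, a)), pair(pair(a, a), b))  →  pair(a, pair(b, a))   [R4 at ε]

pair(a, pair(b, a))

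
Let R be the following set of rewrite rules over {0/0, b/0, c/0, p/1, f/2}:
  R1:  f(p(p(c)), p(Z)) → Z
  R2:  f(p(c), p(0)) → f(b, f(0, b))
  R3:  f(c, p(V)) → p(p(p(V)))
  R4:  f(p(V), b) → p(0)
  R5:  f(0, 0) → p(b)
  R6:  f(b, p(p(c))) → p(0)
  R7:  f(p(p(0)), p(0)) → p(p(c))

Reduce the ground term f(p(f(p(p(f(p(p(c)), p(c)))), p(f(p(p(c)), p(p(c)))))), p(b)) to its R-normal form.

1. f(p(f(p(p(f(p(p(c)), p(c)))), p(f(p(p(c)), p(p(c)))))), p(b))  →  f(p(f(p(p(c)), p(f(p(p(c)), p(p(c)))))), p(b))   [R1 at 1.1.1.1.1]
2. f(p(f(p(p(c)), p(f(p(p(c)), p(p(c)))))), p(b))  →  f(p(f(p(p(c)), p(p(c)))), p(b))   [R1 at 1.1]
3. f(p(f(p(p(c)), p(p(c)))), p(b))  →  f(p(p(c)), p(b))   [R1 at 1.1]
4. f(p(p(c)), p(b))  →  b   [R1 at ε]

b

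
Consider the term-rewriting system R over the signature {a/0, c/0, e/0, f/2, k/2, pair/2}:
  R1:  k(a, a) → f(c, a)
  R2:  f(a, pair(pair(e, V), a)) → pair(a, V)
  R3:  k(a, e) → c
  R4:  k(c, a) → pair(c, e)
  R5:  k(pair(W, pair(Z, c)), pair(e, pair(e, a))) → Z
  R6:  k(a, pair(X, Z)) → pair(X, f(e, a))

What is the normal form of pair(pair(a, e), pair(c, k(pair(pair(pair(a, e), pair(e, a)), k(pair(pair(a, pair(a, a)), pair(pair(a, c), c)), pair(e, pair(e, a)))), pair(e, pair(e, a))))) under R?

1. pair(pair(a, e), pair(c, k(pair(pair(pair(a, e), pair(e, a)), k(pair(pair(a, pair(a, a)), pair(pair(a, c), c)), pair(e, pair(e, a)))), pair(e, pair(e, a)))))  →  pair(pair(a, e), pair(c, k(pair(pair(pair(a, e), pair(e, a)), pair(a, c)), pair(e, pair(e, a)))))   [R5 at 2.2.1.2]
2. pair(pair(a, e), pair(c, k(pair(pair(pair(a, e), pair(e, a)), pair(a, c)), pair(e, pair(e, a)))))  →  pair(pair(a, e), pair(c, a))   [R5 at 2.2]

pair(pair(a, e), pair(c, a))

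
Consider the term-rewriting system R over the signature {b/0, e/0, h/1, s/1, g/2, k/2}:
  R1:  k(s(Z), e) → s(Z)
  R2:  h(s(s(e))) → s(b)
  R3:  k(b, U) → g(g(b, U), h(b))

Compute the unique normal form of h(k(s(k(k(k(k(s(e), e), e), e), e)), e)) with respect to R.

s(b)

1. h(k(s(k(k(k(k(s(e), e), e), e), e)), e))  →  h(s(k(k(k(k(s(e), e), e), e), e)))   [R1 at 1]
2. h(s(k(k(k(k(s(e), e), e), e), e)))  →  h(s(k(k(k(s(e), e), e), e)))   [R1 at 1.1.1.1.1]
3. h(s(k(k(k(s(e), e), e), e)))  →  h(s(k(k(s(e), e), e)))   [R1 at 1.1.1.1]
4. h(s(k(k(s(e), e), e)))  →  h(s(k(s(e), e)))   [R1 at 1.1.1]
5. h(s(k(s(e), e)))  →  h(s(s(e)))   [R1 at 1.1]
6. h(s(s(e)))  →  s(b)   [R2 at ε]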